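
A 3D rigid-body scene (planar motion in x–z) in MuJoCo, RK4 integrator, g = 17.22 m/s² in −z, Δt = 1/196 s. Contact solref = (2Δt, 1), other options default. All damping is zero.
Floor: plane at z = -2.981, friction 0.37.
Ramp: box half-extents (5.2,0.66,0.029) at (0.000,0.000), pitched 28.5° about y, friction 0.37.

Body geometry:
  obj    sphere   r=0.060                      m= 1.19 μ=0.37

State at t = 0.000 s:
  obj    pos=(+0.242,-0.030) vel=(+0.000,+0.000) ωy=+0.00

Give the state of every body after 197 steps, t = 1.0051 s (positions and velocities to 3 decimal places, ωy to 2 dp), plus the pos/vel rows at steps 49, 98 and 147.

State at t = 1.0051 s:
  obj    pos=(+2.847,-1.445) vel=(+5.184,-2.815) ωy=+98.30

Key-timestep trajectory:
   step    t(s)  obj.x    obj.z    obj.vx   obj.vz 
     49  0.2500   +0.403  -0.118  +1.290  -0.700
     98  0.5000   +0.887  -0.380  +2.579  -1.400
    147  0.7500   +1.693  -0.818  +3.868  -2.100


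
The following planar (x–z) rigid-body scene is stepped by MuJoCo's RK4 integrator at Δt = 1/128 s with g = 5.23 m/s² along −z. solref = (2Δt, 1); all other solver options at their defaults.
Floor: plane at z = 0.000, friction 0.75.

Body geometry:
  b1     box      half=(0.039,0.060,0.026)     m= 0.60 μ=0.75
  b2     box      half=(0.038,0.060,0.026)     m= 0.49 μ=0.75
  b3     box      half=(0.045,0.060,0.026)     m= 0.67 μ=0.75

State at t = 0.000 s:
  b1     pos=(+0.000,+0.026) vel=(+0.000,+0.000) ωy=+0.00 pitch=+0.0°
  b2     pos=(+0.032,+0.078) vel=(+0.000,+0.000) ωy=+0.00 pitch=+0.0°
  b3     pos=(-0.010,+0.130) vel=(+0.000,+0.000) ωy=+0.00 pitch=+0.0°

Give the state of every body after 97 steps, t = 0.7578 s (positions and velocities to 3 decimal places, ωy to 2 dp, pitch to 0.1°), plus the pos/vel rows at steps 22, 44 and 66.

State at t = 0.7578 s:
  b1     pos=(+0.000,+0.026) vel=(+0.000,+0.000) ωy=+0.00 pitch=+0.0°
  b2     pos=(+0.032,+0.078) vel=(+0.000,+0.000) ωy=+0.00 pitch=+0.1°
  b3     pos=(-0.110,+0.026) vel=(+0.000,+0.000) ωy=+0.00 pitch=+180.0°

Key-timestep trajectory:
   step    t(s)  b1.x    b1.z    b1.vx   b1.vz   b2.x    b2.z    b2.vx   b2.vz   b3.x    b3.z    b3.vx   b3.vz 
     22  0.1719   +0.000  +0.026  +0.000  +0.000   +0.032  +0.078  +0.001  +0.000   -0.016  +0.128  -0.081  -0.032
     44  0.3438   +0.000  +0.026  +0.002  -0.001   +0.032  +0.078  +0.002  -0.001   -0.040  +0.099  -0.295  -0.068
     66  0.5156   +0.000  +0.026  +0.000  +0.000   +0.032  +0.078  +0.000  +0.000   -0.097  +0.047  -0.342  -0.698


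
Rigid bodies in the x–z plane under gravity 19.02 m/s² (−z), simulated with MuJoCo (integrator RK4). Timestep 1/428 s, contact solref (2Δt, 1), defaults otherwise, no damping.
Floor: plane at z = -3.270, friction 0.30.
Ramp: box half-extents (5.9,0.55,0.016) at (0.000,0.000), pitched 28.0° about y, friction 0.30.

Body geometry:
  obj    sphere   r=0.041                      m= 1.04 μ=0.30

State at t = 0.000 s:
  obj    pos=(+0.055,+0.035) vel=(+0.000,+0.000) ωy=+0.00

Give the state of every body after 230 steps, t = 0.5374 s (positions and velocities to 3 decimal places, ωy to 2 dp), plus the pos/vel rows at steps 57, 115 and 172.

State at t = 0.5374 s:
  obj    pos=(+0.868,-0.397) vel=(+3.026,-1.609) ωy=+83.58

Key-timestep trajectory:
   step    t(s)  obj.x    obj.z    obj.vx   obj.vz 
     57  0.1332   +0.105  +0.009  +0.750  -0.399
    115  0.2687   +0.258  -0.073  +1.513  -0.805
    172  0.4019   +0.510  -0.207  +2.263  -1.203


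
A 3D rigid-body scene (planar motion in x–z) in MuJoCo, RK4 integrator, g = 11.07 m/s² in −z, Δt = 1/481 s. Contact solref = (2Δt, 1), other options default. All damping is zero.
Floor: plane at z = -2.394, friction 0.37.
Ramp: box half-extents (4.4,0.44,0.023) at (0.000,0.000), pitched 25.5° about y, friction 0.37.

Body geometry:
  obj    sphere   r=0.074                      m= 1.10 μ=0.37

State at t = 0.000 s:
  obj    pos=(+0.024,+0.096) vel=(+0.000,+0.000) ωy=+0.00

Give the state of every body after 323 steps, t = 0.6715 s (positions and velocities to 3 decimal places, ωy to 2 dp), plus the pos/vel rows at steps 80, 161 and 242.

State at t = 0.6715 s:
  obj    pos=(+0.717,-0.234) vel=(+2.063,-0.984) ωy=+30.89

Key-timestep trajectory:
   step    t(s)  obj.x    obj.z    obj.vx   obj.vz 
     80  0.1663   +0.067  +0.076  +0.511  -0.244
    161  0.3347   +0.196  +0.014  +1.029  -0.491
    242  0.5031   +0.413  -0.089  +1.546  -0.737


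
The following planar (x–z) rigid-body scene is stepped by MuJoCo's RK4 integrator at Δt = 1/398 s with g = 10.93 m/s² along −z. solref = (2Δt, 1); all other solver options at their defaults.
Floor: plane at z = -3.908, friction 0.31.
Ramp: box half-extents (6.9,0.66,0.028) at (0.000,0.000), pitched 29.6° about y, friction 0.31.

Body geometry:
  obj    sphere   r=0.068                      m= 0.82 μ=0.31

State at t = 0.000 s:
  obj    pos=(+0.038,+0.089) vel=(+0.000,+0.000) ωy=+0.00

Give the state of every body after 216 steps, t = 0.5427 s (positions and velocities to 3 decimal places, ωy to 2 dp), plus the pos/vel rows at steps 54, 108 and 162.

State at t = 0.5427 s:
  obj    pos=(+0.532,-0.192) vel=(+1.820,-1.034) ωy=+30.77

Key-timestep trajectory:
   step    t(s)  obj.x    obj.z    obj.vx   obj.vz 
     54  0.1357   +0.069  +0.071  +0.455  -0.258
    108  0.2714   +0.161  +0.019  +0.910  -0.517
    162  0.4070   +0.316  -0.069  +1.365  -0.775


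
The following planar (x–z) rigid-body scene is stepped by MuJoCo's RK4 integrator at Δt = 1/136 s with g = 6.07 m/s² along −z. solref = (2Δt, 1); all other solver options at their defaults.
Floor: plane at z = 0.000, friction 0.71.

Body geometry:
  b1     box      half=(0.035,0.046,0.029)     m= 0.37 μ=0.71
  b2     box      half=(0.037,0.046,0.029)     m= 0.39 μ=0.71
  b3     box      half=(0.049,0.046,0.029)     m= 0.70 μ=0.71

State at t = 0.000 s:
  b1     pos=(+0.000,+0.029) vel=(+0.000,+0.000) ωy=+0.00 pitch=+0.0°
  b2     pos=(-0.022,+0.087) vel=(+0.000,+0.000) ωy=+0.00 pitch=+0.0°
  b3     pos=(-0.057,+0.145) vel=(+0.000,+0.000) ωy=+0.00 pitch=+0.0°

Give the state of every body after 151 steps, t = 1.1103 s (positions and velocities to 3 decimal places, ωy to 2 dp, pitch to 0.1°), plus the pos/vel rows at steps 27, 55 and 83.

State at t = 1.1103 s:
  b1     pos=(+0.000,+0.029) vel=(+0.000,+0.000) ωy=+0.00 pitch=+0.0°
  b2     pos=(-0.069,+0.037) vel=(+0.000,+0.000) ωy=+0.00 pitch=-90.0°
  b3     pos=(-0.234,+0.029) vel=(+0.000,+0.000) ωy=+0.00 pitch=+180.0°

Key-timestep trajectory:
   step    t(s)  b1.x    b1.z    b1.vx   b1.vz   b2.x    b2.z    b2.vx   b2.vz   b3.x    b3.z    b3.vx   b3.vz 
     27  0.1985   +0.000  +0.029  +0.001  +0.000   -0.028  +0.089  -0.080  +0.018   -0.075  +0.138  -0.210  -0.103
     55  0.4044   +0.000  +0.029  +0.000  +0.000   -0.064  +0.068  -0.233  -0.465   -0.141  +0.051  -0.483  -0.120
     83  0.6103   +0.000  +0.029  +0.000  +0.000   -0.069  +0.037  +0.009  +0.005   -0.209  +0.051  -0.331  -0.173


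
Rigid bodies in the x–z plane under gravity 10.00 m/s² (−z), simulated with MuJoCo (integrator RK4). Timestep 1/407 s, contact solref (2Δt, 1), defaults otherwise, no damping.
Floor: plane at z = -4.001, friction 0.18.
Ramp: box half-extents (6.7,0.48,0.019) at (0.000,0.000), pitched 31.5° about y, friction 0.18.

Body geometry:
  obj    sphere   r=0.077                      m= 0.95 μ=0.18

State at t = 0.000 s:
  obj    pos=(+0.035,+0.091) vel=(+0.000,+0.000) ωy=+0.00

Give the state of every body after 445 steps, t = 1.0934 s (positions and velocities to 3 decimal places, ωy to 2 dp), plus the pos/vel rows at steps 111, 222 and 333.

State at t = 1.0934 s:
  obj    pos=(+1.937,-1.075) vel=(+3.479,-2.132) ωy=+52.99

Key-timestep trajectory:
   step    t(s)  obj.x    obj.z    obj.vx   obj.vz 
    111  0.2727   +0.153  +0.019  +0.868  -0.532
    222  0.5455   +0.509  -0.199  +1.736  -1.064
    333  0.8182   +1.100  -0.562  +2.604  -1.596


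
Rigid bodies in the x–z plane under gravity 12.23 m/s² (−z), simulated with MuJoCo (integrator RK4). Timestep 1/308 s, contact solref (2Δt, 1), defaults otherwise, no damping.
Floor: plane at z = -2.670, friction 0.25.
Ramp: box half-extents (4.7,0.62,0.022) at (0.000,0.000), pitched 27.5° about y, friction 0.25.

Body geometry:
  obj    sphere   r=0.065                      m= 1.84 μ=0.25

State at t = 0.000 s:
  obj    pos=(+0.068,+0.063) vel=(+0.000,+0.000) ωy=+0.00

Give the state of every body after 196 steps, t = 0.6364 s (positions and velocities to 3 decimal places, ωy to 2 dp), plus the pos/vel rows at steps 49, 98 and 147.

State at t = 0.6364 s:
  obj    pos=(+0.792,-0.314) vel=(+2.277,-1.185) ωy=+39.48

Key-timestep trajectory:
   step    t(s)  obj.x    obj.z    obj.vx   obj.vz 
     49  0.1591   +0.113  +0.039  +0.569  -0.296
     98  0.3182   +0.249  -0.032  +1.139  -0.593
    147  0.4773   +0.476  -0.149  +1.708  -0.889


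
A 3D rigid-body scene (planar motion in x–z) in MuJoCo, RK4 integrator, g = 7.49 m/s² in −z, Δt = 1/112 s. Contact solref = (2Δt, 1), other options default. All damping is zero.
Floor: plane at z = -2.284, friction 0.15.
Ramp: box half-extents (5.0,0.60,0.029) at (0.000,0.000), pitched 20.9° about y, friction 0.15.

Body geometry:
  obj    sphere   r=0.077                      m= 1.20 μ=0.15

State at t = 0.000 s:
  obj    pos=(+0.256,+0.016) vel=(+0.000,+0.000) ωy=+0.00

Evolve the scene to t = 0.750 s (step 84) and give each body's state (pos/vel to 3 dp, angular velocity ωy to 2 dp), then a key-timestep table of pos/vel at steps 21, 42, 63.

State at t = 0.750 s:
  obj    pos=(+0.758,-0.176) vel=(+1.337,-0.511) ωy=+18.58

Key-timestep trajectory:
   step    t(s)  obj.x    obj.z    obj.vx   obj.vz 
     21  0.1875   +0.287  +0.004  +0.335  -0.128
     42  0.3750   +0.381  -0.032  +0.669  -0.255
     63  0.5625   +0.538  -0.092  +1.003  -0.383


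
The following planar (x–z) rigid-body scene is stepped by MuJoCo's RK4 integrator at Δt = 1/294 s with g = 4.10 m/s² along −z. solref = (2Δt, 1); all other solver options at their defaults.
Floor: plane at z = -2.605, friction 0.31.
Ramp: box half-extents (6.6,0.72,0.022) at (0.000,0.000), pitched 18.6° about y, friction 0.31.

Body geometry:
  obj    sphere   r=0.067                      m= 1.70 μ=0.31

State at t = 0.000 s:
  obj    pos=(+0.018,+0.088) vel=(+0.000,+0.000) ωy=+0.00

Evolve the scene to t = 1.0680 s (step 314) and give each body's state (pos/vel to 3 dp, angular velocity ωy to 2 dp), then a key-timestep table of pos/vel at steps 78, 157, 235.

State at t = 1.0680 s:
  obj    pos=(+0.523,-0.082) vel=(+0.946,-0.318) ωy=+14.89

Key-timestep trajectory:
   step    t(s)  obj.x    obj.z    obj.vx   obj.vz 
     78  0.2653   +0.049  +0.077  +0.235  -0.079
    157  0.5340   +0.144  +0.045  +0.473  -0.159
    235  0.7993   +0.301  -0.007  +0.708  -0.238


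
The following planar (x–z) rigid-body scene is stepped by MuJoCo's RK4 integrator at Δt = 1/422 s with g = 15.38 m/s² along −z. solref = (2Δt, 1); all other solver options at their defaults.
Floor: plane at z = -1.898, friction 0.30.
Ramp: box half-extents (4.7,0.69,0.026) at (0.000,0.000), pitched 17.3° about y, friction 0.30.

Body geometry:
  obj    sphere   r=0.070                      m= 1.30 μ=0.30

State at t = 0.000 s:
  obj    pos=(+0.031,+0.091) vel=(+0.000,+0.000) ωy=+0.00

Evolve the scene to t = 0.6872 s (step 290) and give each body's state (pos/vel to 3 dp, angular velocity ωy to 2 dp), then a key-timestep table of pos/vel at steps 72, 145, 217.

State at t = 0.6872 s:
  obj    pos=(+0.768,-0.139) vel=(+2.144,-0.668) ωy=+32.07

Key-timestep trajectory:
   step    t(s)  obj.x    obj.z    obj.vx   obj.vz 
     72  0.1706   +0.076  +0.077  +0.532  -0.166
    145  0.3436   +0.215  +0.034  +1.072  -0.334
    217  0.5142   +0.443  -0.038  +1.604  -0.500


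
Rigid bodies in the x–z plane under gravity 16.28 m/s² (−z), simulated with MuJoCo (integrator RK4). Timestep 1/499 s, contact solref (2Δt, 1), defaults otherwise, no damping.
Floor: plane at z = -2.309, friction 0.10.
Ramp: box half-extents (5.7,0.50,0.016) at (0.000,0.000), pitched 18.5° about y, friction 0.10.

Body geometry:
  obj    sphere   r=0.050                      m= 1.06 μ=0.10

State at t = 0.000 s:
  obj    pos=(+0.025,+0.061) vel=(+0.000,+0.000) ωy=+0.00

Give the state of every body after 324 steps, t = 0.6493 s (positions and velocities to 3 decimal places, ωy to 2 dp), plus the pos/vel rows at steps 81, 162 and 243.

State at t = 0.6493 s:
  obj    pos=(+0.763,-0.186) vel=(+2.272,-0.760) ωy=+47.91

Key-timestep trajectory:
   step    t(s)  obj.x    obj.z    obj.vx   obj.vz 
     81  0.1623   +0.071  +0.046  +0.568  -0.190
    162  0.3246   +0.210  -0.001  +1.136  -0.380
    243  0.4870   +0.440  -0.078  +1.704  -0.570


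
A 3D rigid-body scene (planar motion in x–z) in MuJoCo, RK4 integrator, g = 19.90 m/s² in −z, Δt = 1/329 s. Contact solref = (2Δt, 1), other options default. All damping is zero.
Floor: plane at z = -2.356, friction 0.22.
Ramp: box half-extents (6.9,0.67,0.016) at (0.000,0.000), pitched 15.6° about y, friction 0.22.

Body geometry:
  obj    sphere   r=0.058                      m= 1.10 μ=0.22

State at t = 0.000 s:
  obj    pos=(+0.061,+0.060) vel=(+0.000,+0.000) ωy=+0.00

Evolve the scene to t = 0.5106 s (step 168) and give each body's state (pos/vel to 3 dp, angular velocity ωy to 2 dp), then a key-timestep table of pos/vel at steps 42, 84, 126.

State at t = 0.5106 s:
  obj    pos=(+0.541,-0.074) vel=(+1.880,-0.525) ωy=+33.65

Key-timestep trajectory:
   step    t(s)  obj.x    obj.z    obj.vx   obj.vz 
     42  0.1277   +0.091  +0.051  +0.470  -0.131
     84  0.2553   +0.181  +0.026  +0.940  -0.262
    126  0.3830   +0.331  -0.016  +1.410  -0.394


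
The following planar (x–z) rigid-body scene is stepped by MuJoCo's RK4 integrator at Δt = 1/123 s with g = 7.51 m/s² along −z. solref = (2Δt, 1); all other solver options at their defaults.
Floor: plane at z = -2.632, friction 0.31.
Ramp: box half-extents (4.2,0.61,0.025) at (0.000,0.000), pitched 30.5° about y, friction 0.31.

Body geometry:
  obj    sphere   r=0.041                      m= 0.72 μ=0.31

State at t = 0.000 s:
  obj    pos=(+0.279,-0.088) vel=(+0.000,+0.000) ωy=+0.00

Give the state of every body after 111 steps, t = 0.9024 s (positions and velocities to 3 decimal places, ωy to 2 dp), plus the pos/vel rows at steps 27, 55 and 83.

State at t = 0.9024 s:
  obj    pos=(+1.234,-0.651) vel=(+2.117,-1.247) ωy=+59.91

Key-timestep trajectory:
   step    t(s)  obj.x    obj.z    obj.vx   obj.vz 
     27  0.2195   +0.336  -0.121  +0.515  -0.303
     55  0.4472   +0.514  -0.226  +1.049  -0.618
     83  0.6748   +0.813  -0.402  +1.583  -0.933


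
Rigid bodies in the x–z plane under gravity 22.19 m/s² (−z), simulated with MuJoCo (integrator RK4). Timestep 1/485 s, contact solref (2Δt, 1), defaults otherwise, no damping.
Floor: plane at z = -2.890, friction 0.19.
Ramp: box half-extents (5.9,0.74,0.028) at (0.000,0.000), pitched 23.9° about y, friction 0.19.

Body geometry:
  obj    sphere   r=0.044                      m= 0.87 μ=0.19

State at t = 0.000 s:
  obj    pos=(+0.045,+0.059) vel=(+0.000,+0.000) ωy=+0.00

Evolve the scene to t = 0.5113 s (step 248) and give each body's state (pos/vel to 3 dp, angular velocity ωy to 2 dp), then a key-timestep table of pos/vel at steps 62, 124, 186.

State at t = 0.5113 s:
  obj    pos=(+0.813,-0.281) vel=(+3.002,-1.330) ωy=+74.61

Key-timestep trajectory:
   step    t(s)  obj.x    obj.z    obj.vx   obj.vz 
     62  0.1278   +0.093  +0.038  +0.751  -0.333
    124  0.2557   +0.237  -0.026  +1.501  -0.665
    186  0.3835   +0.477  -0.133  +2.252  -0.998


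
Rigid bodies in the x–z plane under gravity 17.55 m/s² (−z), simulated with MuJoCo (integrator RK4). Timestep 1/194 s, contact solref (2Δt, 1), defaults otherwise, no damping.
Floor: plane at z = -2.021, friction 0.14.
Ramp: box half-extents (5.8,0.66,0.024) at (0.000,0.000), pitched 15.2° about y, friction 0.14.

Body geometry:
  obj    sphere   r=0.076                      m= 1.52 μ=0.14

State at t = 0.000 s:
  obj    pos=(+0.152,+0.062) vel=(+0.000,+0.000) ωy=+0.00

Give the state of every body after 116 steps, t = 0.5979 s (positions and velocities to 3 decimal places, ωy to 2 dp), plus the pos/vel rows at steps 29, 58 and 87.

State at t = 0.5979 s:
  obj    pos=(+0.719,-0.092) vel=(+1.897,-0.515) ωy=+25.85

Key-timestep trajectory:
   step    t(s)  obj.x    obj.z    obj.vx   obj.vz 
     29  0.1495   +0.188  +0.053  +0.474  -0.129
     58  0.2990   +0.294  +0.024  +0.948  -0.258
     87  0.4485   +0.471  -0.024  +1.423  -0.387


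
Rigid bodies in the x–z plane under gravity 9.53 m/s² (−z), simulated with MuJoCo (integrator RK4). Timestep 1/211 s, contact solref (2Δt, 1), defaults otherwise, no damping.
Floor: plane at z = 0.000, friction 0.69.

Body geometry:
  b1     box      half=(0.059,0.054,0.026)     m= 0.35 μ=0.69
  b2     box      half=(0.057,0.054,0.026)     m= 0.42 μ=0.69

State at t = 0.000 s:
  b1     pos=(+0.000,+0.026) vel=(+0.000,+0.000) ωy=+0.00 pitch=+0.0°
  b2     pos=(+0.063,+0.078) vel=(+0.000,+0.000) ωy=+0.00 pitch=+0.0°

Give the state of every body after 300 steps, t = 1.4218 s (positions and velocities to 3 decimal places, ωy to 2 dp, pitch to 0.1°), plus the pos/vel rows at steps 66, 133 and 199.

State at t = 1.4218 s:
  b1     pos=(+0.000,+0.026) vel=(+0.000,+0.000) ωy=+0.00 pitch=+0.0°
  b2     pos=(+0.118,+0.057) vel=(+0.000,+0.000) ωy=+0.00 pitch=+90.0°

Key-timestep trajectory:
   step    t(s)  b1.x    b1.z    b1.vx   b1.vz   b2.x    b2.z    b2.vx   b2.vz 
     66  0.3128   +0.000  +0.026  +0.000  +0.000   +0.100  +0.062  +0.242  -0.027
    133  0.6303   +0.000  +0.026  +0.000  +0.000   +0.135  +0.062  -0.066  -0.010
    199  0.9431   +0.000  +0.026  +0.000  +0.000   +0.122  +0.058  +0.028  +0.016


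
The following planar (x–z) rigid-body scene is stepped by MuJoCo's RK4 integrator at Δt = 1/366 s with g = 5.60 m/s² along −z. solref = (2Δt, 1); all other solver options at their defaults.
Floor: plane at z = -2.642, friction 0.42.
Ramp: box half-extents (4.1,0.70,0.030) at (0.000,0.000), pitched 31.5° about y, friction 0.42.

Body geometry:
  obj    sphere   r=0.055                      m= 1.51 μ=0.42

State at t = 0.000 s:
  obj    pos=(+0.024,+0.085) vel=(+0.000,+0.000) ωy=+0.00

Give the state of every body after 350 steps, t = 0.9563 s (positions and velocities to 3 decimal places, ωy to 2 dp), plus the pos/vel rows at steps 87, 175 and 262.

State at t = 0.9563 s:
  obj    pos=(+0.839,-0.414) vel=(+1.704,-1.044) ωy=+36.34

Key-timestep trajectory:
   step    t(s)  obj.x    obj.z    obj.vx   obj.vz 
     87  0.2377   +0.074  +0.054  +0.424  -0.260
    175  0.4781   +0.228  -0.040  +0.852  -0.522
    262  0.7158   +0.481  -0.195  +1.276  -0.782


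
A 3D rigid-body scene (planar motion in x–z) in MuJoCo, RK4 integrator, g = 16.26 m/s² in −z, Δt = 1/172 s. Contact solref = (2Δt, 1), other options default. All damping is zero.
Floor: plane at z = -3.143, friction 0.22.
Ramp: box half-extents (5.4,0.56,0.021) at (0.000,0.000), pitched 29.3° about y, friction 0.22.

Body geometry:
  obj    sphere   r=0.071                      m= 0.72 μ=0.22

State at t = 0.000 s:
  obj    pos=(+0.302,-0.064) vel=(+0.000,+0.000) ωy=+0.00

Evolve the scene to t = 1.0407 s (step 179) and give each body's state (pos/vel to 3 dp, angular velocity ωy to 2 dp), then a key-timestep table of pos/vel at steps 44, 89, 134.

State at t = 1.0407 s:
  obj    pos=(+2.987,-1.571) vel=(+5.159,-2.895) ωy=+83.29

Key-timestep trajectory:
   step    t(s)  obj.x    obj.z    obj.vx   obj.vz 
     44  0.2558   +0.464  -0.155  +1.269  -0.712
     89  0.5174   +0.966  -0.437  +2.565  -1.440
    134  0.7791   +1.807  -0.908  +3.862  -2.167


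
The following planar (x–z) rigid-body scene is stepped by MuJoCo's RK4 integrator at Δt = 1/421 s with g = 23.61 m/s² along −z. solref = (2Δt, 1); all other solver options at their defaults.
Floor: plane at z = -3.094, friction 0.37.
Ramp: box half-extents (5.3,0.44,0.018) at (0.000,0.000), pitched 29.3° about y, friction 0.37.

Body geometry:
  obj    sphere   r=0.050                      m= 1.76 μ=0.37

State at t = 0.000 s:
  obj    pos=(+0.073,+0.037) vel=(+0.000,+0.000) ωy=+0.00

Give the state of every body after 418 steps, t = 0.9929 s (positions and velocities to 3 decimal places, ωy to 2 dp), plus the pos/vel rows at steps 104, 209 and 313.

State at t = 0.9929 s:
  obj    pos=(+3.621,-1.954) vel=(+7.146,-4.010) ωy=+163.87

Key-timestep trajectory:
   step    t(s)  obj.x    obj.z    obj.vx   obj.vz 
    104  0.2470   +0.293  -0.086  +1.778  -0.998
    209  0.4964   +0.960  -0.461  +3.573  -2.005
    313  0.7435   +2.062  -1.079  +5.351  -3.003


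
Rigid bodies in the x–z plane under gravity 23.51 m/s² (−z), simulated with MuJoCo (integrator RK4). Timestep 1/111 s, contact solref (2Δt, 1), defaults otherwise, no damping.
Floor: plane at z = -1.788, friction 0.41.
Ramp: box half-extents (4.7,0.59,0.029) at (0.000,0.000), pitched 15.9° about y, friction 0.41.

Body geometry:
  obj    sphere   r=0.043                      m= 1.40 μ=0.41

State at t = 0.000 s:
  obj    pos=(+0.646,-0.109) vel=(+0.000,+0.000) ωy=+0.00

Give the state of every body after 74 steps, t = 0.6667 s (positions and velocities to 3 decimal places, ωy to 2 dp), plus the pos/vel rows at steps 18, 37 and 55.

State at t = 0.6667 s:
  obj    pos=(+1.629,-0.389) vel=(+2.948,-0.840) ωy=+71.31

Key-timestep trajectory:
   step    t(s)  obj.x    obj.z    obj.vx   obj.vz 
     18  0.1622   +0.704  -0.126  +0.717  -0.204
     37  0.3333   +0.892  -0.179  +1.474  -0.420
     55  0.4955   +1.189  -0.264  +2.191  -0.624


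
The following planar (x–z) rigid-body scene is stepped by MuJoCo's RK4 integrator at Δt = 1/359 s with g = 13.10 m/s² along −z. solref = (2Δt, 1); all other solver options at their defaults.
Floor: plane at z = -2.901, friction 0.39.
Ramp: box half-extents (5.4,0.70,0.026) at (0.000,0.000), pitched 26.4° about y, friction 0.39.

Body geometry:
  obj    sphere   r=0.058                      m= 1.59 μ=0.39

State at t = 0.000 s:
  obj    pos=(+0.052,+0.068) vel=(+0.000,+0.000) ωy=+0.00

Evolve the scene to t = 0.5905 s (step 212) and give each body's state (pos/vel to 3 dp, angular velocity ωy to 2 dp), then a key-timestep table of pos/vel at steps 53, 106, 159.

State at t = 0.5905 s:
  obj    pos=(+0.702,-0.255) vel=(+2.201,-1.092) ωy=+42.35

Key-timestep trajectory:
   step    t(s)  obj.x    obj.z    obj.vx   obj.vz 
     53  0.1476   +0.093  +0.048  +0.550  -0.273
    106  0.2953   +0.214  -0.013  +1.100  -0.546
    159  0.4429   +0.418  -0.113  +1.651  -0.819


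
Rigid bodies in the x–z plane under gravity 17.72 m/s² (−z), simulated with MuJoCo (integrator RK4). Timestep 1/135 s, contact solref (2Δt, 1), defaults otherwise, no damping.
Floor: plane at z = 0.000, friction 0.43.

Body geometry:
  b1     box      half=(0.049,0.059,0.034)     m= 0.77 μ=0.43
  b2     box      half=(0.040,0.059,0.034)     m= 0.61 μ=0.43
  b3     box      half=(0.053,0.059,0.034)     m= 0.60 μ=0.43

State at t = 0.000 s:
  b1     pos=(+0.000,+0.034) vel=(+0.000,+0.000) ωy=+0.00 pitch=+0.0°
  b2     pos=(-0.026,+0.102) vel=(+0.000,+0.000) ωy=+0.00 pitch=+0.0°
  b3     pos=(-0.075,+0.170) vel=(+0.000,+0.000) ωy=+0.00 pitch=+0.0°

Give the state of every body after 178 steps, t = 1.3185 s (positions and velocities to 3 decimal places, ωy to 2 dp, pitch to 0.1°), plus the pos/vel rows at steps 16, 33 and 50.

State at t = 1.3185 s:
  b1     pos=(+0.000,+0.034) vel=(+0.000,+0.000) ωy=+0.00 pitch=+0.0°
  b2     pos=(-0.025,+0.102) vel=(+0.000,+0.000) ωy=+0.00 pitch=+0.0°
  b3     pos=(-0.105,+0.053) vel=(+0.000,+0.000) ωy=+0.00 pitch=-90.0°

Key-timestep trajectory:
   step    t(s)  b1.x    b1.z    b1.vx   b1.vz   b2.x    b2.z    b2.vx   b2.vz   b3.x    b3.z    b3.vx   b3.vz 
     16  0.1185   +0.000  +0.034  +0.000  +0.000   -0.026  +0.102  +0.001  +0.001   -0.092  +0.160  -0.295  -0.323
     33  0.2444   +0.000  +0.034  +0.000  +0.000   -0.026  +0.102  +0.000  +0.000   -0.125  +0.055  +0.046  +0.227
     50  0.3704   +0.000  +0.034  +0.001  +0.000   -0.026  +0.102  +0.025  -0.032   -0.101  +0.053  +0.006  +0.056


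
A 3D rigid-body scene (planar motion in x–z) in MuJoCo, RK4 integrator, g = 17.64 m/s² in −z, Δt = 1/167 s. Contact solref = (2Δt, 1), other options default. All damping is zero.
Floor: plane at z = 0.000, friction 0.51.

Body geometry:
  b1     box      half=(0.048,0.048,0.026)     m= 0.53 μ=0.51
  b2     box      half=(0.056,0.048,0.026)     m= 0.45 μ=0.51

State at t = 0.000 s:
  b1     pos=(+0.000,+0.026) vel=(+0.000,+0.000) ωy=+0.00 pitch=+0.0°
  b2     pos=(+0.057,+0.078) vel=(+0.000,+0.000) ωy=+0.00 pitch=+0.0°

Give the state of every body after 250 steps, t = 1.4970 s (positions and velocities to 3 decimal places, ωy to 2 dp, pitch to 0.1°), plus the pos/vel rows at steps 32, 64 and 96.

State at t = 1.4970 s:
  b1     pos=(+0.000,+0.026) vel=(+0.000,+0.000) ωy=+0.00 pitch=+0.0°
  b2     pos=(+0.113,+0.056) vel=(+0.000,+0.000) ωy=+0.00 pitch=+90.0°

Key-timestep trajectory:
   step    t(s)  b1.x    b1.z    b1.vx   b1.vz   b2.x    b2.z    b2.vx   b2.vz 
     32  0.1916   +0.000  +0.026  +0.000  +0.000   +0.092  +0.061  +0.274  +0.000
     64  0.3832   +0.000  +0.026  +0.000  +0.000   +0.129  +0.061  -0.033  -0.006
     96  0.5749   +0.000  +0.026  +0.000  +0.000   +0.110  +0.057  +0.169  -0.067


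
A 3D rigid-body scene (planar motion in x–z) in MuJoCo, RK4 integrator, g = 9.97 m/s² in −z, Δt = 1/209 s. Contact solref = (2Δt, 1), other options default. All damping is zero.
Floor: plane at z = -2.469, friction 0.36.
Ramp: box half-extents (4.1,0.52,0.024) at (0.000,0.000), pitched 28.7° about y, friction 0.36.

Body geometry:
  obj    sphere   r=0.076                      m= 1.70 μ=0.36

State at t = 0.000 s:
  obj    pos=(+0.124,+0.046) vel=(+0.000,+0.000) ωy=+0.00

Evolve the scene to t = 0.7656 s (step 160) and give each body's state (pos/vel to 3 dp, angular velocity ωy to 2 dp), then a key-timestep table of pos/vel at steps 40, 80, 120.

State at t = 0.7656 s:
  obj    pos=(+1.003,-0.435) vel=(+2.297,-1.257) ωy=+34.44

Key-timestep trajectory:
   step    t(s)  obj.x    obj.z    obj.vx   obj.vz 
     40  0.1914   +0.179  +0.016  +0.574  -0.314
     80  0.3828   +0.344  -0.074  +1.148  -0.629
    120  0.5742   +0.619  -0.225  +1.722  -0.943


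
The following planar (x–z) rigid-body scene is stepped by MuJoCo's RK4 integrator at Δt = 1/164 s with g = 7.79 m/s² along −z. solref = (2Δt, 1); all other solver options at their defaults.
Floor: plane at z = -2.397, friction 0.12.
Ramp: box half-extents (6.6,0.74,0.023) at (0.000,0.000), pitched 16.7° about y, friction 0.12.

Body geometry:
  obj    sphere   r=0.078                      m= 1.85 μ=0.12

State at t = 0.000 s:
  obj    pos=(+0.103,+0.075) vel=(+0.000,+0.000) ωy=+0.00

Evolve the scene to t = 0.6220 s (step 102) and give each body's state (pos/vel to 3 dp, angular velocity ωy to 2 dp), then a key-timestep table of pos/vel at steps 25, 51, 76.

State at t = 0.6220 s:
  obj    pos=(+0.399,-0.014) vel=(+0.953,-0.286) ωy=+12.74

Key-timestep trajectory:
   step    t(s)  obj.x    obj.z    obj.vx   obj.vz 
     25  0.1524   +0.121  +0.069  +0.234  -0.070
     51  0.3110   +0.177  +0.052  +0.476  -0.143
     76  0.4634   +0.267  +0.025  +0.710  -0.213


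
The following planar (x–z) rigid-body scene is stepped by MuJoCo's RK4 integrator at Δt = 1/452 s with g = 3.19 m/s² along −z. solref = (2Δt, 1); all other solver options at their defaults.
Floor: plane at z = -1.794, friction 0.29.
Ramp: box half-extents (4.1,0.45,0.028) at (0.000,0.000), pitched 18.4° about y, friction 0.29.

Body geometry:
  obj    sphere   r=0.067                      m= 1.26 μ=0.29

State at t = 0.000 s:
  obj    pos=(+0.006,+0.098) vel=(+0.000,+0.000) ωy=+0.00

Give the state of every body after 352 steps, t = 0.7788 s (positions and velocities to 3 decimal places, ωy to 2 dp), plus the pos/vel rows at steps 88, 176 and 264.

State at t = 0.7788 s:
  obj    pos=(+0.213,+0.029) vel=(+0.531,-0.177) ωy=+8.36

Key-timestep trajectory:
   step    t(s)  obj.x    obj.z    obj.vx   obj.vz 
     88  0.1947   +0.019  +0.094  +0.133  -0.044
    176  0.3894   +0.058  +0.081  +0.266  -0.088
    264  0.5841   +0.122  +0.059  +0.399  -0.133


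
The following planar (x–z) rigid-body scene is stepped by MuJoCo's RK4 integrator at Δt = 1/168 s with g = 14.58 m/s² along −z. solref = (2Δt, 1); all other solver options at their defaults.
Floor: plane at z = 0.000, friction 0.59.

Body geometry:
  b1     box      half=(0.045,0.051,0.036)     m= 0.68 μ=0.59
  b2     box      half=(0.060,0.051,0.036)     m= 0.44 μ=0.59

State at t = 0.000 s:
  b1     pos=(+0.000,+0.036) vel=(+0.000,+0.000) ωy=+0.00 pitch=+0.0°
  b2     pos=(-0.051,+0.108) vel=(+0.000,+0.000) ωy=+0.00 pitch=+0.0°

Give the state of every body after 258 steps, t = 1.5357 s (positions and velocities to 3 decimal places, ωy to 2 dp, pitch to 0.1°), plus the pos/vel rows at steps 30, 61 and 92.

State at t = 1.5357 s:
  b1     pos=(+0.000,+0.036) vel=(+0.000,+0.000) ωy=+0.00 pitch=+0.0°
  b2     pos=(-0.205,+0.036) vel=(+0.000,+0.000) ωy=+0.00 pitch=+180.0°

Key-timestep trajectory:
   step    t(s)  b1.x    b1.z    b1.vx   b1.vz   b2.x    b2.z    b2.vx   b2.vz 
     30  0.1786   +0.000  +0.036  +0.000  +0.000   -0.074  +0.095  -0.280  -0.337
     61  0.3631   +0.000  +0.036  +0.000  +0.000   -0.135  +0.070  -0.160  +0.019
     92  0.5476   +0.000  +0.036  +0.000  +0.000   -0.169  +0.064  -0.339  -0.140


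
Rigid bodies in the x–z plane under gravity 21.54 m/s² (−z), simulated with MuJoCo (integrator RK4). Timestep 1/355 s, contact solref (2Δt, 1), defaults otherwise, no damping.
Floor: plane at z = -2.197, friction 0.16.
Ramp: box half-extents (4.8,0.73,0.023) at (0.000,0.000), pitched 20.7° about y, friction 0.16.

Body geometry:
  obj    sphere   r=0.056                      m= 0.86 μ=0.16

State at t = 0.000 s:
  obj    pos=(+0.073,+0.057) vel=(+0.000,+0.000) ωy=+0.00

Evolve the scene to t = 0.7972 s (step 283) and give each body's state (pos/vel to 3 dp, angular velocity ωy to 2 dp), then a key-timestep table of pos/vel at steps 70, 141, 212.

State at t = 0.7972 s:
  obj    pos=(+1.690,-0.554) vel=(+4.056,-1.533) ωy=+77.41

Key-timestep trajectory:
   step    t(s)  obj.x    obj.z    obj.vx   obj.vz 
     70  0.1972   +0.172  +0.019  +1.003  -0.379
    141  0.3972   +0.474  -0.095  +2.021  -0.764
    212  0.5972   +0.980  -0.286  +3.038  -1.148


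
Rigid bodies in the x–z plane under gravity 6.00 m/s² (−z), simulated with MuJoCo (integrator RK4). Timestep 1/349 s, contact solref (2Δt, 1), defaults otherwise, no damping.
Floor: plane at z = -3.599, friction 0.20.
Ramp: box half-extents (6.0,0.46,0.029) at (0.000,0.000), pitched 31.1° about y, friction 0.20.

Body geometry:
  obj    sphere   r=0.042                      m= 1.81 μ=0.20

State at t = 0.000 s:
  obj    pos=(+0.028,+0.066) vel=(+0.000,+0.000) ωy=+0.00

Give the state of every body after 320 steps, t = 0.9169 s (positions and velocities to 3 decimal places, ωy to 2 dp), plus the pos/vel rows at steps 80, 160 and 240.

State at t = 0.9169 s:
  obj    pos=(+0.825,-0.415) vel=(+1.738,-1.049) ωy=+48.32

Key-timestep trajectory:
   step    t(s)  obj.x    obj.z    obj.vx   obj.vz 
     80  0.2292   +0.078  +0.036  +0.435  -0.262
    160  0.4585   +0.227  -0.054  +0.869  -0.524
    240  0.6877   +0.476  -0.204  +1.304  -0.786


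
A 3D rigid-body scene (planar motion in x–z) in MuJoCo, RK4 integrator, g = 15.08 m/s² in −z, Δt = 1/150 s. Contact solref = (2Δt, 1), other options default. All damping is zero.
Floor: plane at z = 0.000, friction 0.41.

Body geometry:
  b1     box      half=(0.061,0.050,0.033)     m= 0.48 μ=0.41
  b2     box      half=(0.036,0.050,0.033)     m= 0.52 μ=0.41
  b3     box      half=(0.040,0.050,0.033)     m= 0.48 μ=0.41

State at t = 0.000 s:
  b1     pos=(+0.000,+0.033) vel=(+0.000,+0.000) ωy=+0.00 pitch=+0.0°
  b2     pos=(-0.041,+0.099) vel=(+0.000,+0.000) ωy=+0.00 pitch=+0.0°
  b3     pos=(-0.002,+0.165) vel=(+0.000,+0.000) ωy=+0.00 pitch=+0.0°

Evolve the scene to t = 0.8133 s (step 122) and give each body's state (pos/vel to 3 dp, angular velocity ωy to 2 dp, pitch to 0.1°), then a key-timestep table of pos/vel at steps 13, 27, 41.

State at t = 0.8133 s:
  b1     pos=(+0.000,+0.033) vel=(+0.000,+0.000) ωy=+0.00 pitch=+0.0°
  b2     pos=(-0.041,+0.099) vel=(+0.000,+0.000) ωy=+0.00 pitch=+0.0°
  b3     pos=(+0.041,+0.106) vel=(+0.000,+0.000) ωy=+0.00 pitch=+90.0°

Key-timestep trajectory:
   step    t(s)  b1.x    b1.z    b1.vx   b1.vz   b2.x    b2.z    b2.vx   b2.vz   b3.x    b3.z    b3.vx   b3.vz 
     13  0.0867   +0.000  +0.033  +0.000  +0.001   -0.041  +0.099  -0.001  +0.002   +0.001  +0.164  +0.085  -0.014
     27  0.1800   +0.000  +0.033  +0.000  +0.000   -0.041  +0.099  -0.001  +0.000   +0.018  +0.156  +0.296  -0.272
     41  0.2733   +0.000  +0.033  +0.001  +0.000   -0.041  +0.099  +0.001  +0.000   +0.042  +0.102  -0.031  +0.148


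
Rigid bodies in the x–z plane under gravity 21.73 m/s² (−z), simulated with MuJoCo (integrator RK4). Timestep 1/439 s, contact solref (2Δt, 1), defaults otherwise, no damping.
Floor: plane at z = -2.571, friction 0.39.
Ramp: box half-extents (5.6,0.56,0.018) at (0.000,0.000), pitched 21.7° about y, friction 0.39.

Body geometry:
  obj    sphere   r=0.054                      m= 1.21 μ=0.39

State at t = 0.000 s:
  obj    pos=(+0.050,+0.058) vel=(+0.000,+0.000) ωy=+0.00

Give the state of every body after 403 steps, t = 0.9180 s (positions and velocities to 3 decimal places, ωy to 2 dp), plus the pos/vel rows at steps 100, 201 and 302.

State at t = 0.9180 s:
  obj    pos=(+2.297,-0.837) vel=(+4.895,-1.948) ωy=+97.55

Key-timestep trajectory:
   step    t(s)  obj.x    obj.z    obj.vx   obj.vz 
    100  0.2278   +0.188  +0.003  +1.215  -0.483
    201  0.4579   +0.609  -0.165  +2.441  -0.972
    302  0.6879   +1.312  -0.445  +3.668  -1.460


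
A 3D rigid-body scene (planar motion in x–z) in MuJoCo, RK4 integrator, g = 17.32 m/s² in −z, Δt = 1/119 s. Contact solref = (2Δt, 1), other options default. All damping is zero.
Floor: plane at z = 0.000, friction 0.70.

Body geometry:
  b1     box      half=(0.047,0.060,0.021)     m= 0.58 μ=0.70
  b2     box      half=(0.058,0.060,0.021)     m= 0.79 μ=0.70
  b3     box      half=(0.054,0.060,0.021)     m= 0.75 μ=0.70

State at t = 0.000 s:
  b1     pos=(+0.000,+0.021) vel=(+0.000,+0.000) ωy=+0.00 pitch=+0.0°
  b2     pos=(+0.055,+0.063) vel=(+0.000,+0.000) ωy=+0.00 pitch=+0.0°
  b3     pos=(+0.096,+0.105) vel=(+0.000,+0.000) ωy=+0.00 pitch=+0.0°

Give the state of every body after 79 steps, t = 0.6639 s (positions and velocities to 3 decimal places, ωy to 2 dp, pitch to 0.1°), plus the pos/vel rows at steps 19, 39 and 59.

State at t = 0.6639 s:
  b1     pos=(-0.001,+0.021) vel=(-0.002,+0.000) ωy=+0.00 pitch=+0.0°
  b2     pos=(+0.064,+0.054) vel=(-0.001,-0.001) ωy=-0.02 pitch=+41.1°
  b3     pos=(+0.130,+0.051) vel=(+0.001,-0.001) ωy=-0.02 pitch=+41.2°

Key-timestep trajectory:
   step    t(s)  b1.x    b1.z    b1.vx   b1.vz   b2.x    b2.z    b2.vx   b2.vz   b3.x    b3.z    b3.vx   b3.vz 
     19  0.1597   +0.000  +0.021  +0.000  +0.001   +0.068  +0.055  -0.110  +0.019   +0.132  +0.050  -0.086  +0.095
     39  0.3277   -0.001  +0.021  -0.002  +0.000   +0.064  +0.054  +0.000  -0.001   +0.130  +0.051  +0.001  +0.000
     59  0.4958   -0.001  +0.021  -0.002  +0.000   +0.064  +0.054  -0.001  -0.001   +0.130  +0.051  +0.001  -0.001


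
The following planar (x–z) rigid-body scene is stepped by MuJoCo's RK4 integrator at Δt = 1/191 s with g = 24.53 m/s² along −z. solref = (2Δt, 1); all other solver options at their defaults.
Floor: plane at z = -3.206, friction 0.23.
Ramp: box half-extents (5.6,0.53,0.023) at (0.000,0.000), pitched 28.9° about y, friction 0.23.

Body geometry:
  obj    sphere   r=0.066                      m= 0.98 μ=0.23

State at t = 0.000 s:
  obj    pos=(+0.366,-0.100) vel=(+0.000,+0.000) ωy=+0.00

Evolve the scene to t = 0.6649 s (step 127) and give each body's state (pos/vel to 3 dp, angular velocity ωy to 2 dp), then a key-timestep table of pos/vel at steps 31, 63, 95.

State at t = 0.6649 s:
  obj    pos=(+2.005,-1.005) vel=(+4.930,-2.721) ωy=+85.27

Key-timestep trajectory:
   step    t(s)  obj.x    obj.z    obj.vx   obj.vz 
     31  0.1623   +0.464  -0.154  +1.204  -0.664
     63  0.3298   +0.769  -0.323  +2.446  -1.350
     95  0.4974   +1.283  -0.607  +3.688  -2.036


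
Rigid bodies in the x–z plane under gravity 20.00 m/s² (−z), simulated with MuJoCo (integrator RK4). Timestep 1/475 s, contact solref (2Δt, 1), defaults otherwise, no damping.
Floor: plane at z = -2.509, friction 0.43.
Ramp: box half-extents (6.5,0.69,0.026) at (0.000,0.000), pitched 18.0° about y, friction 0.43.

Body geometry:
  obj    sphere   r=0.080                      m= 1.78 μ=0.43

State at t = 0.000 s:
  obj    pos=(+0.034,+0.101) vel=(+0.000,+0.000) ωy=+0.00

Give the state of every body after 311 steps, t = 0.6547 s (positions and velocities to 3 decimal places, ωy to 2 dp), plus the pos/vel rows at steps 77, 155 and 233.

State at t = 0.6547 s:
  obj    pos=(+0.934,-0.192) vel=(+2.749,-0.893) ωy=+36.13

Key-timestep trajectory:
   step    t(s)  obj.x    obj.z    obj.vx   obj.vz 
     77  0.1621   +0.089  +0.083  +0.681  -0.221
    155  0.3263   +0.257  +0.028  +1.370  -0.445
    233  0.4905   +0.539  -0.064  +2.060  -0.669


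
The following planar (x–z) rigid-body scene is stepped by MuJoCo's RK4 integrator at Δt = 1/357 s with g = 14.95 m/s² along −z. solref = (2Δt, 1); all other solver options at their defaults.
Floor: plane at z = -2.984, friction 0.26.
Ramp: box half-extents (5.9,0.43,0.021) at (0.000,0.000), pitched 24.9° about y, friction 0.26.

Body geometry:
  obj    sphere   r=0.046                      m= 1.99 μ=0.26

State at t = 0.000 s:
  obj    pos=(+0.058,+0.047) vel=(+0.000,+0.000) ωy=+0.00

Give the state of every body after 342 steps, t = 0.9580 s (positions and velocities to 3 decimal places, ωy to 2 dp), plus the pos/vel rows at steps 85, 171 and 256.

State at t = 0.9580 s:
  obj    pos=(+1.929,-0.822) vel=(+3.907,-1.814) ωy=+93.63

Key-timestep trajectory:
   step    t(s)  obj.x    obj.z    obj.vx   obj.vz 
     85  0.2381   +0.174  -0.007  +0.971  -0.451
    171  0.4790   +0.526  -0.170  +1.954  -0.907
    256  0.7171   +1.107  -0.440  +2.924  -1.357


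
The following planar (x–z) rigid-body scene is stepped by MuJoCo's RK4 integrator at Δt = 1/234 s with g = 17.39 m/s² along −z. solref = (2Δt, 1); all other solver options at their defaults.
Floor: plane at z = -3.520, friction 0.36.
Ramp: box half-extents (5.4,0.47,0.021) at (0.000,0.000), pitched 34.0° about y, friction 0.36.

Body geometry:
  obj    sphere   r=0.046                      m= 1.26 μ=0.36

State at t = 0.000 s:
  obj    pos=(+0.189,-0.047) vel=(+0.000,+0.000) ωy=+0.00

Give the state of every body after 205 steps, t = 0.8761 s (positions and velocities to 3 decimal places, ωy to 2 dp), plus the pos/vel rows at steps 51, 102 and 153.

State at t = 0.8761 s:
  obj    pos=(+2.399,-1.537) vel=(+5.045,-3.403) ωy=+132.26

Key-timestep trajectory:
   step    t(s)  obj.x    obj.z    obj.vx   obj.vz 
     51  0.2179   +0.326  -0.139  +1.255  -0.847
    102  0.4359   +0.736  -0.416  +2.510  -1.693
    153  0.6538   +1.420  -0.877  +3.765  -2.540


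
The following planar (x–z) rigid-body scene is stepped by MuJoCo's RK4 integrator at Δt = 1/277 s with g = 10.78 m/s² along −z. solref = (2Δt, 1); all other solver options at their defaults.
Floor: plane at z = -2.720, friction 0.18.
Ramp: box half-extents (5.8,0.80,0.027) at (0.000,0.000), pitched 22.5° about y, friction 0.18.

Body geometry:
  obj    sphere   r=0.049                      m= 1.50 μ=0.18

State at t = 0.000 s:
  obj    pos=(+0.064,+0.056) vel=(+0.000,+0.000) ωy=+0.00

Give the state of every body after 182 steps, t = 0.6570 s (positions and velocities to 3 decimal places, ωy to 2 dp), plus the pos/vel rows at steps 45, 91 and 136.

State at t = 0.6570 s:
  obj    pos=(+0.652,-0.188) vel=(+1.789,-0.741) ωy=+39.50

Key-timestep trajectory:
   step    t(s)  obj.x    obj.z    obj.vx   obj.vz 
     45  0.1625   +0.100  +0.041  +0.442  -0.183
     91  0.3285   +0.211  -0.005  +0.894  -0.371
    136  0.4910   +0.392  -0.080  +1.337  -0.554
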